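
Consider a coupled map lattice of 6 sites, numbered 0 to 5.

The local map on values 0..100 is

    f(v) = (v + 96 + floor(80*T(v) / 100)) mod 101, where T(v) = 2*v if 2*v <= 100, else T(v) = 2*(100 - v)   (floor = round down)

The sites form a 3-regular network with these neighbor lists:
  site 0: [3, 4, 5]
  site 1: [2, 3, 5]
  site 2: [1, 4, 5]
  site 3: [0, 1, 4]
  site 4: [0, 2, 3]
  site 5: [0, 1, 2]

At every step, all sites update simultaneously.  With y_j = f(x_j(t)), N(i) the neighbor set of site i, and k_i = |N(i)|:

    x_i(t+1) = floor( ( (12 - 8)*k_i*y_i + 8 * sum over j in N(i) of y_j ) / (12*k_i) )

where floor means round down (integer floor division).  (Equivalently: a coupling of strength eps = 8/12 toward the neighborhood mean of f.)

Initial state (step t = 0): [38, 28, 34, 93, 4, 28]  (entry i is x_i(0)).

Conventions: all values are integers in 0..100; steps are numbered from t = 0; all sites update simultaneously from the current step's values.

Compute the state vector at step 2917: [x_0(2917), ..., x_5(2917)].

Simulating step by step:
t=0: [38, 28, 34, 93, 4, 28]
t=1: [69, 77, 58, 69, 62, 76]
t=2: [12, 11, 13, 11, 14, 11]
t=3: [25, 24, 26, 25, 27, 24]
t=4: [60, 58, 60, 60, 62, 58]
t=5: [17, 18, 18, 17, 17, 18]
t=6: [39, 40, 40, 39, 39, 40]
t=7: [96, 98, 98, 96, 96, 98]
t=8: [96, 96, 96, 96, 96, 96]
t=9: [97, 97, 97, 97, 97, 97]
t=10: [96, 96, 96, 96, 96, 96]

Answer: [97, 97, 97, 97, 97, 97]
Key observation: The state at step 8, [96, 96, 96, 96, 96, 96], reappears at step 10: the system is in a cycle of period 2 from step 8 on.  Therefore the state at step 2917 equals the state at step 8 + ((2917 - 8) mod 2) = 9, which is [97, 97, 97, 97, 97, 97].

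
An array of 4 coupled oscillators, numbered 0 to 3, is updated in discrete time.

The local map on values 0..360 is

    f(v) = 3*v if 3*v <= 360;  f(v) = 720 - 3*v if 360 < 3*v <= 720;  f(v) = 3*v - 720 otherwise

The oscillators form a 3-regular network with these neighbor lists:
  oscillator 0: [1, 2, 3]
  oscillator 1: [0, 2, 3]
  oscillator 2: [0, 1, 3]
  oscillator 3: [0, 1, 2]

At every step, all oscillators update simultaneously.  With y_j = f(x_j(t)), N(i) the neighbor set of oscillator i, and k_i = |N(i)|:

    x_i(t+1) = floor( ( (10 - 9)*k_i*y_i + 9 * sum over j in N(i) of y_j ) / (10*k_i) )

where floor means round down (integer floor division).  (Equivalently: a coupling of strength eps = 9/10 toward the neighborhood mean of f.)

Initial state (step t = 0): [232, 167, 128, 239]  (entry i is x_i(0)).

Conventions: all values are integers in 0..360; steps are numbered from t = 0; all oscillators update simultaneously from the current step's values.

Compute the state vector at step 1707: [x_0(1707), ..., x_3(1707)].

Simulating step by step:
t=0: [232, 167, 128, 239]
t=1: [169, 130, 107, 174]
t=2: [276, 252, 254, 279]
t=3: [69, 83, 82, 67]
t=4: [229, 221, 221, 230]
t=5: [46, 41, 41, 47]
t=6: [129, 132, 132, 129]
t=7: [327, 329, 329, 327]
t=8: [264, 263, 263, 264]
t=9: [70, 70, 70, 70]
t=10: [210, 210, 210, 210]
t=11: [90, 90, 90, 90]
t=12: [270, 270, 270, 270]
t=13: [90, 90, 90, 90]

Answer: [90, 90, 90, 90]
Key observation: The state at step 11, [90, 90, 90, 90], reappears at step 13: the system is in a cycle of period 2 from step 11 on.  Therefore the state at step 1707 equals the state at step 11 + ((1707 - 11) mod 2) = 11, which is [90, 90, 90, 90].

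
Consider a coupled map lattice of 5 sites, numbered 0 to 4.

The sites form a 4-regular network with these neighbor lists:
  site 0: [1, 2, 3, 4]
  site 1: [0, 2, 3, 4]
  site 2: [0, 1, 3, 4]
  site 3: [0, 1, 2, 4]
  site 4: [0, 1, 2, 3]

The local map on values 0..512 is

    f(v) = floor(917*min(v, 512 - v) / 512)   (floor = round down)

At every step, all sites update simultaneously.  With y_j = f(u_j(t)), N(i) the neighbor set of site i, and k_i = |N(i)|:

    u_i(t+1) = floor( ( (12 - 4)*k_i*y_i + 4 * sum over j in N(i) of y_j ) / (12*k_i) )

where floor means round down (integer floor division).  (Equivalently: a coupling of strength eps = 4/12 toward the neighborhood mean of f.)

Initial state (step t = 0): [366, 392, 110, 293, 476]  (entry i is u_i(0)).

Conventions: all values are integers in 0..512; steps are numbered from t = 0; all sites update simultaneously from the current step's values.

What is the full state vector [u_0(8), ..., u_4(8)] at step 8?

Simulating step by step:
t=0: [366, 392, 110, 293, 476]
t=1: [246, 218, 208, 322, 131]
t=2: [404, 375, 365, 346, 284]
t=3: [229, 260, 270, 290, 355]
t=4: [403, 427, 416, 395, 328]
t=5: [201, 176, 187, 209, 279]
t=6: [359, 333, 344, 368, 393]
t=7: [273, 300, 288, 263, 237]
t=8: [422, 394, 407, 432, 420]

Answer: [422, 394, 407, 432, 420]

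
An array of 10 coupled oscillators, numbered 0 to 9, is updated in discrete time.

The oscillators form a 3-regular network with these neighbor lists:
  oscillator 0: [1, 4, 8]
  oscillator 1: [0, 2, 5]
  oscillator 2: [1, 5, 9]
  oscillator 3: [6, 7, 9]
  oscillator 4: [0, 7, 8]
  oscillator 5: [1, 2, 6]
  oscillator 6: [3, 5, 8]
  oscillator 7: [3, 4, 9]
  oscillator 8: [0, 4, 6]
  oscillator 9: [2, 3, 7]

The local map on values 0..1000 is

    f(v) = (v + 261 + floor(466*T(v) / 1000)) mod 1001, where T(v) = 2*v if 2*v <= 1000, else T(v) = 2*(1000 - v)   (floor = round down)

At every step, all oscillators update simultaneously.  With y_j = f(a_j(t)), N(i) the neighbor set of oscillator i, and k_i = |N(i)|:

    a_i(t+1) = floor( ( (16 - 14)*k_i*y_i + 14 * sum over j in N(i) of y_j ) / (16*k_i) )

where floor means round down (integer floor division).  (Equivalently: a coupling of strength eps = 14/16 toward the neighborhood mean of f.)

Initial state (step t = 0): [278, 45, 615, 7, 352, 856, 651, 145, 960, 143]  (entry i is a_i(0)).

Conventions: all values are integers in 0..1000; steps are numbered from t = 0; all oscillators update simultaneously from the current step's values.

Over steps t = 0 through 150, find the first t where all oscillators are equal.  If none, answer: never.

Answer: 9
Key observation: Synchronization is absorbing here: once all oscillators are equal they stay equal, and step 9 is the first all-equal step.

Derivation:
t=0: [278, 45, 615, 7, 352, 856, 651, 145, 960, 143]  (not all equal)
t=1: [550, 417, 359, 417, 583, 269, 257, 578, 608, 372]  (not all equal)
t=2: [182, 580, 651, 581, 231, 615, 409, 400, 384, 486]  (not all equal)
t=3: [350, 344, 222, 110, 276, 179, 141, 335, 399, 170]  (not all equal)
t=4: [627, 766, 704, 651, 646, 701, 390, 654, 664, 677]  (not all equal)
t=5: [238, 238, 240, 171, 235, 174, 209, 236, 170, 237]  (not all equal)
t=6: [680, 685, 684, 685, 680, 689, 601, 679, 685, 682]  (not all equal)
t=7: [238, 238, 238, 236, 238, 236, 237, 238, 236, 238]  (not all equal)
t=8: [718, 718, 718, 718, 718, 718, 716, 718, 718, 718]  (not all equal)
t=9: [240, 240, 240, 240, 240, 240, 240, 240, 240, 240]  (all equal)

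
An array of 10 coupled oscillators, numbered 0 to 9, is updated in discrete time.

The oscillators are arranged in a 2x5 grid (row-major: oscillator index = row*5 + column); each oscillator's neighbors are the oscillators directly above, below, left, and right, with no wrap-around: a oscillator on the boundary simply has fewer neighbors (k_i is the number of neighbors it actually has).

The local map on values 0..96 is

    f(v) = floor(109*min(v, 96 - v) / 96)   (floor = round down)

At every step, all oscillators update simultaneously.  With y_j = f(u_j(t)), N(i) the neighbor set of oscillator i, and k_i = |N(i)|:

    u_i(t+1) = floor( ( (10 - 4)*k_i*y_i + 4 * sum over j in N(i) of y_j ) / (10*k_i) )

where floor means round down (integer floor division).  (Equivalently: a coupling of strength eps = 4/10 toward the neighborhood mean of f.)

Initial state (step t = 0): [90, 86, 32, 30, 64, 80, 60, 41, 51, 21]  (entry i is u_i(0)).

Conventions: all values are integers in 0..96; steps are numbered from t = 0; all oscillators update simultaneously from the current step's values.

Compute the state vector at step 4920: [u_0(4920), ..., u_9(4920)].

Answer: [47, 47, 48, 48, 48, 47, 47, 48, 48, 48]
Key observation: The state at step 13, [53, 53, 53, 54, 54, 53, 53, 53, 54, 54], reappears at step 17: the system is in a cycle of period 4 from step 13 on.  Therefore the state at step 4920 equals the state at step 13 + ((4920 - 13) mod 4) = 16, which is [47, 47, 48, 48, 48, 47, 47, 48, 48, 48].

Derivation:
t=0: [90, 86, 32, 30, 64, 80, 60, 41, 51, 21]
t=1: [9, 17, 33, 36, 33, 20, 34, 44, 44, 31]
t=2: [14, 22, 36, 40, 37, 22, 34, 45, 45, 38]
t=3: [18, 26, 40, 44, 42, 25, 36, 47, 49, 44]
t=4: [23, 31, 44, 48, 47, 28, 38, 50, 51, 49]
t=5: [28, 36, 48, 52, 53, 32, 41, 50, 51, 52]
t=6: [33, 41, 51, 49, 48, 37, 44, 51, 50, 49]
t=7: [39, 45, 50, 52, 53, 42, 47, 50, 52, 53]
t=8: [46, 50, 51, 49, 48, 47, 51, 51, 49, 48]
t=9: [52, 51, 51, 52, 53, 52, 51, 51, 52, 53]
t=10: [49, 50, 50, 49, 48, 49, 50, 50, 49, 48]
t=11: [52, 52, 52, 53, 53, 52, 52, 52, 53, 53]
t=12: [49, 49, 48, 48, 48, 49, 49, 48, 48, 48]
t=13: [53, 53, 53, 54, 54, 53, 53, 53, 54, 54]
t=14: [48, 48, 47, 47, 47, 48, 48, 47, 47, 47]
t=15: [54, 53, 53, 53, 53, 54, 53, 53, 53, 53]
t=16: [47, 47, 48, 48, 48, 47, 47, 48, 48, 48]
t=17: [53, 53, 53, 54, 54, 53, 53, 53, 54, 54]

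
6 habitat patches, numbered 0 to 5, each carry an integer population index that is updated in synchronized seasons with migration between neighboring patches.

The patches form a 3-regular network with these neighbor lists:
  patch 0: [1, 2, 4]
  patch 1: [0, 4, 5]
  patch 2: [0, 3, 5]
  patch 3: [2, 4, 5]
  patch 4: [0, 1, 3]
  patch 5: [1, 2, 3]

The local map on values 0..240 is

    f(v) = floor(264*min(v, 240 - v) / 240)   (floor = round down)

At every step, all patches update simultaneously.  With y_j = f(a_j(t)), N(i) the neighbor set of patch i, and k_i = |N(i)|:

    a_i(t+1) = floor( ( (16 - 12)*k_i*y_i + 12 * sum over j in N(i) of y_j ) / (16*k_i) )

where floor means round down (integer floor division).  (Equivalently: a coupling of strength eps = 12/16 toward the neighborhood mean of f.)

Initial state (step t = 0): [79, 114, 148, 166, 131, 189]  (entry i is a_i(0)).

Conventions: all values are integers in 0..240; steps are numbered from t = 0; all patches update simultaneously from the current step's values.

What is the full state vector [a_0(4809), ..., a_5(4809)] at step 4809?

Answer: [129, 129, 129, 129, 129, 129]
Key observation: The state at step 6, [122, 122, 122, 122, 122, 122], reappears at step 8: the system is in a cycle of period 2 from step 6 on.  Therefore the state at step 4809 equals the state at step 6 + ((4809 - 6) mod 2) = 7, which is [129, 129, 129, 129, 129, 129].

Derivation:
t=0: [79, 114, 148, 166, 131, 189]
t=1: [107, 96, 81, 89, 102, 90]
t=2: [105, 108, 100, 99, 107, 97]
t=3: [115, 114, 109, 110, 114, 110]
t=4: [123, 124, 121, 121, 124, 121]
t=5: [128, 128, 129, 129, 128, 129]
t=6: [122, 122, 122, 122, 122, 122]
t=7: [129, 129, 129, 129, 129, 129]
t=8: [122, 122, 122, 122, 122, 122]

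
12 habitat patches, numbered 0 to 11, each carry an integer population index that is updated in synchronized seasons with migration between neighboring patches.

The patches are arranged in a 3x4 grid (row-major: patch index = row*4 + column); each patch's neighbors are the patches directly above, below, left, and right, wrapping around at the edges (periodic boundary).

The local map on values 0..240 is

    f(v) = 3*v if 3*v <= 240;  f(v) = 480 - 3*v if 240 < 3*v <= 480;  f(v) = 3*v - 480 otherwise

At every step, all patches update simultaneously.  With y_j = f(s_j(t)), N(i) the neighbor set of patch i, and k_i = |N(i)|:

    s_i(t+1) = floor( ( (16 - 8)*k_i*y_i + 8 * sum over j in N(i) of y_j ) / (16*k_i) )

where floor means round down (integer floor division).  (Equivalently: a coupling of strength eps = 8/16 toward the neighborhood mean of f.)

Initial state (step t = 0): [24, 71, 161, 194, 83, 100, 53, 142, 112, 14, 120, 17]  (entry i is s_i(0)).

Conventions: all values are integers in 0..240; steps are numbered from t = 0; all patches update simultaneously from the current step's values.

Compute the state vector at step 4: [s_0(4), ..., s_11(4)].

Answer: [35, 42, 155, 125, 52, 50, 183, 165, 93, 113, 177, 138]

Derivation:
t=0: [24, 71, 161, 194, 83, 100, 53, 142, 112, 14, 120, 17]
t=1: [122, 143, 75, 73, 171, 170, 124, 94, 121, 103, 91, 78]
t=2: [109, 93, 185, 205, 73, 60, 136, 173, 127, 136, 195, 209]
t=3: [158, 160, 101, 119, 168, 160, 85, 91, 123, 109, 98, 120]
t=4: [35, 42, 155, 125, 52, 50, 183, 165, 93, 113, 177, 138]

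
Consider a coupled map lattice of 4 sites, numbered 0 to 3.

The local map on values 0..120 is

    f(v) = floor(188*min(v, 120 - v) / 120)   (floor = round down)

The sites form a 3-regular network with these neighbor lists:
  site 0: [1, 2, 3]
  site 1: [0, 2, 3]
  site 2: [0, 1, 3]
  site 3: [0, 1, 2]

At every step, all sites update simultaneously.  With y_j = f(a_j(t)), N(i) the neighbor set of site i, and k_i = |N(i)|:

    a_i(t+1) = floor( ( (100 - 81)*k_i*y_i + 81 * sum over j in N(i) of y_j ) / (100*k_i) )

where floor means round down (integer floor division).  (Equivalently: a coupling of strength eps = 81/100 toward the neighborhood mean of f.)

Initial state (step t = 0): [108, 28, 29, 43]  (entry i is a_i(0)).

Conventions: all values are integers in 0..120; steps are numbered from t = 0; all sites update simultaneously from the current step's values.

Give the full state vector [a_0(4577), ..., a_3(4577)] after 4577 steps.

Simulating step by step:
t=0: [108, 28, 29, 43]
t=1: [45, 43, 43, 41]
t=2: [66, 67, 67, 67]
t=3: [83, 83, 83, 83]
t=4: [57, 57, 57, 57]
t=5: [89, 89, 89, 89]
t=6: [48, 48, 48, 48]
t=7: [75, 75, 75, 75]
t=8: [70, 70, 70, 70]
t=9: [78, 78, 78, 78]
t=10: [65, 65, 65, 65]
t=11: [86, 86, 86, 86]
t=12: [53, 53, 53, 53]
t=13: [83, 83, 83, 83]

Answer: [75, 75, 75, 75]
Key observation: The state at step 3, [83, 83, 83, 83], reappears at step 13: the system is in a cycle of period 10 from step 3 on.  Therefore the state at step 4577 equals the state at step 3 + ((4577 - 3) mod 10) = 7, which is [75, 75, 75, 75].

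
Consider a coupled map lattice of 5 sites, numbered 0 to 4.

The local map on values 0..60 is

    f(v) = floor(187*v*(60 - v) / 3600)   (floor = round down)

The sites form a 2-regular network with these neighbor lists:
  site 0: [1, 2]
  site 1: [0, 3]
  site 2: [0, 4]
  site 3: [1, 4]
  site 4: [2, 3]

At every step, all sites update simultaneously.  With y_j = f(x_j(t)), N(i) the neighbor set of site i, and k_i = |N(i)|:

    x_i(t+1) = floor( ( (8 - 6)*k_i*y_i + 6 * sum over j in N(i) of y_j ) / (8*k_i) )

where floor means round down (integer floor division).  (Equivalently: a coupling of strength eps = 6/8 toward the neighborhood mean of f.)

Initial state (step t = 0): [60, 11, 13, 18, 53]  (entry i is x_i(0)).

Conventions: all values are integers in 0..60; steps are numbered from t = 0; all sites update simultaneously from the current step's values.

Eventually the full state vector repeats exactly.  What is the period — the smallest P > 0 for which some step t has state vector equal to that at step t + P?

Answer: 2
Key observation: The state at step 10, [44, 44, 44, 44, 44], reappears at step 12 — and no state repeats earlier — so the cycle the system enters has period 2.

Derivation:
t=0: [60, 11, 13, 18, 53]
t=1: [21, 21, 14, 27, 31]
t=2: [38, 43, 41, 44, 41]
t=3: [39, 38, 41, 37, 38]
t=4: [41, 43, 41, 43, 42]
t=5: [38, 38, 39, 37, 38]
t=6: [42, 43, 42, 43, 43]
t=7: [38, 37, 38, 37, 37]
t=8: [43, 43, 43, 44, 43]
t=9: [37, 36, 37, 36, 36]
t=10: [44, 44, 44, 44, 44]
t=11: [36, 36, 36, 36, 36]
t=12: [44, 44, 44, 44, 44]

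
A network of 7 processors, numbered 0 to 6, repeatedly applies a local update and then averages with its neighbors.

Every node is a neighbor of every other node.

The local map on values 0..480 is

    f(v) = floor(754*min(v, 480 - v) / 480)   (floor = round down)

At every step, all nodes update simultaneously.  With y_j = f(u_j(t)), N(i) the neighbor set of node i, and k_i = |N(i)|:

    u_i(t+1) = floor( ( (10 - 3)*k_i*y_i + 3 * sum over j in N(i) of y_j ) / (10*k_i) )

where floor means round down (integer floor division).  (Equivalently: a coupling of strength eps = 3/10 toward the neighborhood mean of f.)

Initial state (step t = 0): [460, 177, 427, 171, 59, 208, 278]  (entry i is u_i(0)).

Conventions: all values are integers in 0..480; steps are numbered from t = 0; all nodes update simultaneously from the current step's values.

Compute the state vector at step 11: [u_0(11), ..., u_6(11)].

Answer: [202, 209, 225, 209, 230, 204, 213]

Derivation:
t=0: [460, 177, 427, 171, 59, 208, 278]
t=1: [89, 250, 123, 243, 129, 281, 275]
t=2: [185, 329, 220, 336, 226, 297, 304]
t=3: [289, 254, 325, 247, 331, 287, 280]
t=4: [300, 336, 263, 343, 257, 302, 309]
t=5: [281, 244, 319, 237, 325, 279, 272]
t=6: [312, 350, 273, 351, 267, 314, 321]
t=7: [262, 224, 303, 223, 308, 260, 253]
t=8: [336, 342, 295, 342, 290, 338, 346]
t=9: [230, 224, 272, 224, 277, 228, 220]
t=10: [355, 348, 332, 348, 327, 353, 344]
t=11: [202, 209, 225, 209, 230, 204, 213]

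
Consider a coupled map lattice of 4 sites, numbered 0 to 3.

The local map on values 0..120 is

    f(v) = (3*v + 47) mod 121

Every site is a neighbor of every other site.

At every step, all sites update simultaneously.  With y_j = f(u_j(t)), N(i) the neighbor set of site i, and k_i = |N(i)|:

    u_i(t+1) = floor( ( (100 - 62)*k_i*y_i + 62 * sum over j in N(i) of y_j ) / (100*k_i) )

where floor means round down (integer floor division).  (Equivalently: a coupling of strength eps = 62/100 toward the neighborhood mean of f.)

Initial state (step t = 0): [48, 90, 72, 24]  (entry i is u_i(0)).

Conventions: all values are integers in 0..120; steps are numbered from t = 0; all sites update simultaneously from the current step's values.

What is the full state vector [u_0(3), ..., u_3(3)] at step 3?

Simulating step by step:
t=0: [48, 90, 72, 24]
t=1: [71, 71, 62, 79]
t=2: [42, 42, 58, 46]
t=3: [64, 64, 72, 66]

Answer: [64, 64, 72, 66]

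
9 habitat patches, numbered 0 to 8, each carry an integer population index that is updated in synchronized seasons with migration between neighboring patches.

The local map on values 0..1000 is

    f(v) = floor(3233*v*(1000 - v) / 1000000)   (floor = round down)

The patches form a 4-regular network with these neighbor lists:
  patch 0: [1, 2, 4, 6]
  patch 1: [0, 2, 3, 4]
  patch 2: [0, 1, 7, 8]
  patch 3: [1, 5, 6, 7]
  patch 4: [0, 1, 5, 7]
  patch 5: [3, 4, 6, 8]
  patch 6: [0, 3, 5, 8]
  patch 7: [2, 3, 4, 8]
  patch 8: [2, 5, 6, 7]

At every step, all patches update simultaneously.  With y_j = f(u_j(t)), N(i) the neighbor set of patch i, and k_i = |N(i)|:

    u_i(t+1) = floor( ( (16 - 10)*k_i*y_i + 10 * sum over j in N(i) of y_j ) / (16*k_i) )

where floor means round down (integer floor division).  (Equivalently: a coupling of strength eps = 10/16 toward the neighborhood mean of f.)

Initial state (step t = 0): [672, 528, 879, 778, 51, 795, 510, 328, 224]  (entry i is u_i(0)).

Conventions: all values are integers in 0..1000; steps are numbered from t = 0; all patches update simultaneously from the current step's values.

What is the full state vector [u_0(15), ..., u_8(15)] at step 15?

Answer: [501, 501, 501, 501, 501, 501, 501, 501, 501]

Derivation:
t=0: [672, 528, 879, 778, 51, 795, 510, 328, 224]
t=1: [596, 578, 564, 654, 488, 522, 670, 519, 583]
t=2: [776, 781, 791, 760, 799, 776, 752, 789, 782]
t=3: [555, 551, 544, 572, 540, 563, 579, 544, 555]
t=4: [797, 798, 799, 793, 800, 795, 792, 799, 796]
t=5: [522, 521, 520, 526, 520, 525, 528, 521, 524]
t=6: [805, 806, 806, 805, 806, 805, 805, 806, 805]
t=7: [506, 505, 505, 506, 505, 506, 507, 505, 506]
t=8: [808, 808, 808, 808, 808, 808, 808, 808, 808]
t=9: [501, 501, 501, 501, 501, 501, 501, 501, 501]
t=10: [808, 808, 808, 808, 808, 808, 808, 808, 808]
t=11: [501, 501, 501, 501, 501, 501, 501, 501, 501]
t=12: [808, 808, 808, 808, 808, 808, 808, 808, 808]
t=13: [501, 501, 501, 501, 501, 501, 501, 501, 501]
t=14: [808, 808, 808, 808, 808, 808, 808, 808, 808]
t=15: [501, 501, 501, 501, 501, 501, 501, 501, 501]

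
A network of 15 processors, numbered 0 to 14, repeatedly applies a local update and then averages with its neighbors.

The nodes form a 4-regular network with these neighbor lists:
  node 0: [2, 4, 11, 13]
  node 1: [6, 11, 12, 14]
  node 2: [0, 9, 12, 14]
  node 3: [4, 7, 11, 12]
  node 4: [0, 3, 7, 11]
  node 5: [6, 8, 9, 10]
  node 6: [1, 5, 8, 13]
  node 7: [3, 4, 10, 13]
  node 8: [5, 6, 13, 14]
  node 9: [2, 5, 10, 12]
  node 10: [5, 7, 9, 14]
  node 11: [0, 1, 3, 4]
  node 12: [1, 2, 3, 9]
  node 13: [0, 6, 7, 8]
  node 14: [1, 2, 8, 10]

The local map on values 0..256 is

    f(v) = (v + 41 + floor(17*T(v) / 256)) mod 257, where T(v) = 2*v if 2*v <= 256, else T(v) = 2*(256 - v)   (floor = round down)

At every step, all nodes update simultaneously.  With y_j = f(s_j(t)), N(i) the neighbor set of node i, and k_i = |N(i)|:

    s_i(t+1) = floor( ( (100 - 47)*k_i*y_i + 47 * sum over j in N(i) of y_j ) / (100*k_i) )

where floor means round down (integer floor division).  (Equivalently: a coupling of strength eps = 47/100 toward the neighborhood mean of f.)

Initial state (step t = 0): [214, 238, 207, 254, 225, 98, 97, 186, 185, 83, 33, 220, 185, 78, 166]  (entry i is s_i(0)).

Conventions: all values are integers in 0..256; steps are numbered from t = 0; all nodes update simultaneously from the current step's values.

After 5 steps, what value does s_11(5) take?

Answer: s_11(5) = 119

Derivation:
t=0: [214, 238, 207, 254, 225, 98, 97, 186, 185, 83, 33, 220, 185, 78, 166]
t=1: [49, 84, 204, 77, 40, 150, 142, 155, 200, 156, 128, 13, 177, 141, 184]
t=2: [120, 156, 223, 135, 102, 207, 197, 180, 229, 213, 199, 81, 206, 192, 220]
t=3: [156, 186, 57, 192, 168, 194, 214, 220, 96, 90, 189, 156, 182, 206, 61]
t=4: [203, 190, 137, 206, 195, 191, 105, 116, 150, 171, 185, 217, 208, 177, 143]
t=5: [211, 199, 211, 213, 209, 223, 191, 203, 205, 226, 222, 119, 241, 213, 207]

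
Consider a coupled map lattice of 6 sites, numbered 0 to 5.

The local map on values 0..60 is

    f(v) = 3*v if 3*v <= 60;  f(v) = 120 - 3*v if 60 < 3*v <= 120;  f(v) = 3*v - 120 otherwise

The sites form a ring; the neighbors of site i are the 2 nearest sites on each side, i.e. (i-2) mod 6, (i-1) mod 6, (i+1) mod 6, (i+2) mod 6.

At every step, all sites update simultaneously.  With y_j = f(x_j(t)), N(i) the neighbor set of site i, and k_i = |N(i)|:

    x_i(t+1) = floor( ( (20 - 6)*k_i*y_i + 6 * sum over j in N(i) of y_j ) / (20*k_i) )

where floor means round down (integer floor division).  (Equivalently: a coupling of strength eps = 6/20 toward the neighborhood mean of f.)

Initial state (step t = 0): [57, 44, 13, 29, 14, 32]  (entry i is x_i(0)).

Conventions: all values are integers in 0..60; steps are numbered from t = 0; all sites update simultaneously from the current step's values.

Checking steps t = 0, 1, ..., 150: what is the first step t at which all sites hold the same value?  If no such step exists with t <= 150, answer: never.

Answer: 39
Key observation: Synchronization is absorbing here: once all sites are equal they stay equal, and step 39 is the first all-equal step.

Derivation:
t=0: [57, 44, 13, 29, 14, 32]  (not all equal)
t=1: [44, 19, 37, 31, 40, 27]  (not all equal)
t=2: [16, 46, 13, 26, 6, 34]  (not all equal)
t=3: [40, 23, 36, 36, 23, 22]  (not all equal)
t=4: [12, 41, 16, 21, 41, 46]  (not all equal)
t=5: [30, 14, 41, 45, 14, 20]  (not all equal)
t=6: [32, 37, 11, 21, 37, 51]  (not all equal)
t=7: [23, 17, 30, 46, 17, 30]  (not all equal)
t=8: [47, 45, 33, 24, 45, 33]  (not all equal)
t=9: [20, 18, 22, 39, 18, 22]  (not all equal)
t=10: [58, 50, 50, 18, 50, 50]  (not all equal)
t=11: [46, 33, 33, 46, 33, 33]  (not all equal)
t=12: [18, 20, 20, 18, 20, 20]  (not all equal)
t=13: [55, 59, 59, 55, 59, 59]  (not all equal)
t=14: [48, 55, 55, 48, 55, 55]  (not all equal)
t=15: [30, 41, 41, 30, 41, 41]  (not all equal)
t=16: [21, 7, 7, 21, 7, 7]  (not all equal)
t=17: [46, 26, 26, 46, 26, 26]  (not all equal)
t=18: [25, 38, 38, 25, 38, 38]  (not all equal)
t=19: [33, 11, 11, 33, 11, 11]  (not all equal)
t=20: [24, 31, 31, 24, 31, 31]  (not all equal)
t=21: [41, 30, 30, 41, 30, 30]  (not all equal)
t=22: [11, 25, 25, 11, 25, 25]  (not all equal)
t=23: [36, 43, 43, 36, 43, 43]  (not all equal)
t=24: [11, 9, 9, 11, 9, 9]  (not all equal)
t=25: [31, 27, 27, 31, 27, 27]  (not all equal)
t=26: [30, 37, 37, 30, 37, 37]  (not all equal)
t=27: [23, 12, 12, 23, 12, 12]  (not all equal)
t=28: [46, 38, 38, 46, 38, 38]  (not all equal)
t=29: [14, 7, 7, 14, 7, 7]  (not all equal)
t=30: [35, 24, 24, 35, 24, 24]  (not all equal)
t=31: [24, 43, 43, 24, 43, 43]  (not all equal)
t=32: [36, 14, 14, 36, 14, 14]  (not all equal)
t=33: [21, 37, 37, 21, 37, 37]  (not all equal)
t=34: [42, 16, 16, 42, 16, 16]  (not all equal)
t=35: [18, 41, 41, 18, 41, 41]  (not all equal)
t=36: [38, 10, 10, 38, 10, 10]  (not all equal)
t=37: [13, 26, 26, 13, 26, 26]  (not all equal)
t=38: [39, 41, 41, 39, 41, 41]  (not all equal)
t=39: [3, 3, 3, 3, 3, 3]  (all equal)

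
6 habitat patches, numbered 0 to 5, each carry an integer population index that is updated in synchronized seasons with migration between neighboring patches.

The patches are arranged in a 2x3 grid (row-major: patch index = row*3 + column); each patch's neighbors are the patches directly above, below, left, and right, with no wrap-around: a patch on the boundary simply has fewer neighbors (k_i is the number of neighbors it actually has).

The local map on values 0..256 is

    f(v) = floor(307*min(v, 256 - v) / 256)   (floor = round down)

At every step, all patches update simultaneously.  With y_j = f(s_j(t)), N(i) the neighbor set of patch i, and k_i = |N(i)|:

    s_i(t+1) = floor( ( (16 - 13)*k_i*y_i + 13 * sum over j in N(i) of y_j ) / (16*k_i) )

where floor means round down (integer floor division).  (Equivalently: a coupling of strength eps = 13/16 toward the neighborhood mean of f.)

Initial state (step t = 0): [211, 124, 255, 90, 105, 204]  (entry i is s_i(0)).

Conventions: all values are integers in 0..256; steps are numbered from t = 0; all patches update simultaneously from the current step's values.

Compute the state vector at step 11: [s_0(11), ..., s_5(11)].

Simulating step by step:
t=0: [211, 124, 255, 90, 105, 204]
t=1: [113, 76, 85, 92, 109, 62]
t=2: [106, 116, 85, 128, 98, 107]
t=3: [142, 119, 127, 127, 135, 112]
t=4: [144, 143, 140, 142, 143, 145]
t=5: [135, 135, 134, 134, 134, 136]
t=6: [145, 145, 144, 145, 144, 145]
t=7: [133, 133, 133, 133, 133, 133]
t=8: [147, 147, 147, 147, 147, 147]
t=9: [130, 130, 130, 130, 130, 130]
t=10: [151, 151, 151, 151, 151, 151]
t=11: [125, 125, 125, 125, 125, 125]

Answer: [125, 125, 125, 125, 125, 125]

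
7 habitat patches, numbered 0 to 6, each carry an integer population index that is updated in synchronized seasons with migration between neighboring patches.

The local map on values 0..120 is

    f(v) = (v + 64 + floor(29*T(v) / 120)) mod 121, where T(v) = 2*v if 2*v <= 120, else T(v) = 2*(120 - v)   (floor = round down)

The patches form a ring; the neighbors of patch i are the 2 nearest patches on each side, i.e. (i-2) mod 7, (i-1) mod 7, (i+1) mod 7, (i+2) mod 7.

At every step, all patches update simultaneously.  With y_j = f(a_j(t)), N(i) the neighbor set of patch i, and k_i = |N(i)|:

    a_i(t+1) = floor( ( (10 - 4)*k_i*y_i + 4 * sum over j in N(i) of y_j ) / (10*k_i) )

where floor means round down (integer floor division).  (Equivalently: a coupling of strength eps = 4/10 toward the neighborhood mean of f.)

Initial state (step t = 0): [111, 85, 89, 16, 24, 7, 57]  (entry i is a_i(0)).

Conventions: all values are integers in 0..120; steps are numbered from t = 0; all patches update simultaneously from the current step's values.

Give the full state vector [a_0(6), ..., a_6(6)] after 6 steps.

Simulating step by step:
t=0: [111, 85, 89, 16, 24, 7, 57]
t=1: [53, 48, 56, 78, 82, 71, 43]
t=2: [20, 17, 27, 36, 36, 33, 15]
t=3: [94, 93, 104, 112, 112, 108, 92]
t=4: [50, 50, 53, 56, 56, 54, 50]
t=5: [18, 18, 21, 24, 24, 22, 18]
t=6: [91, 91, 94, 97, 97, 95, 91]

Answer: [91, 91, 94, 97, 97, 95, 91]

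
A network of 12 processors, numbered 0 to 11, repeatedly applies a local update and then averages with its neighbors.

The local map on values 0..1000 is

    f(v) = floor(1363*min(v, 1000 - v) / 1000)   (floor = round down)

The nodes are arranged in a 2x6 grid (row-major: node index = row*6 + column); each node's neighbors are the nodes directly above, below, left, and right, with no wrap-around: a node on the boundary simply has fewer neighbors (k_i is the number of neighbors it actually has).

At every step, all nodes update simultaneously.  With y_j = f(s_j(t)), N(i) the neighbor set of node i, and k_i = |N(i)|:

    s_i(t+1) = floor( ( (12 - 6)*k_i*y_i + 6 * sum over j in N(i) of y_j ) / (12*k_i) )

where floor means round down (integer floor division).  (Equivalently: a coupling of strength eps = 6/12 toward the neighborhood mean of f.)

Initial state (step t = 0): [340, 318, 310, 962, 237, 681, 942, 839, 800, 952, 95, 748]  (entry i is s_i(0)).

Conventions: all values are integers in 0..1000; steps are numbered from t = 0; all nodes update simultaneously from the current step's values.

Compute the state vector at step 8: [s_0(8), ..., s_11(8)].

Answer: [665, 653, 612, 580, 600, 629, 671, 663, 615, 571, 587, 620]

Derivation:
t=0: [340, 318, 310, 962, 237, 681, 942, 839, 800, 952, 95, 748]
t=1: [359, 400, 337, 160, 263, 383, 210, 240, 253, 107, 186, 312]
t=2: [452, 485, 414, 269, 344, 456, 347, 359, 327, 208, 281, 406]
t=3: [591, 608, 527, 402, 462, 565, 512, 507, 445, 340, 408, 527]
t=4: [578, 579, 603, 562, 597, 614, 639, 636, 599, 516, 567, 609]
t=5: [553, 555, 556, 589, 559, 533, 513, 516, 555, 618, 585, 545]
t=6: [621, 615, 597, 567, 594, 623, 648, 642, 600, 548, 572, 610]
t=7: [508, 520, 551, 581, 557, 527, 490, 501, 547, 594, 574, 539]
t=8: [665, 653, 612, 580, 600, 629, 671, 663, 615, 571, 587, 620]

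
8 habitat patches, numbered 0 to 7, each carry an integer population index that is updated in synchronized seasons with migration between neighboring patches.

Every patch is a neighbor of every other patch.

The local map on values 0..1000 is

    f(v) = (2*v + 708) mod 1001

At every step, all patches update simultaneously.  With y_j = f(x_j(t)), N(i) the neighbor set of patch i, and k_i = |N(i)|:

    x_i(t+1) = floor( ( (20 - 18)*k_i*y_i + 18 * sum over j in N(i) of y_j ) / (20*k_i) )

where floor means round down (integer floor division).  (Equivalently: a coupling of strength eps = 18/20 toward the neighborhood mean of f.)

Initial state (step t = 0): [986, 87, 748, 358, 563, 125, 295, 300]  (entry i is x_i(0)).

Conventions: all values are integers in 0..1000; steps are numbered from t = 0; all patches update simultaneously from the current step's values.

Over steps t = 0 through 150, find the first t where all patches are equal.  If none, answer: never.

Answer: 3
Key observation: Synchronization is absorbing here: once all patches are equal they stay equal, and step 3 is the first all-equal step.

Derivation:
t=0: [986, 87, 748, 358, 563, 125, 295, 300]  (not all equal)
t=1: [569, 563, 583, 576, 565, 561, 580, 580]  (not all equal)
t=2: [851, 851, 850, 851, 851, 851, 850, 850]  (not all equal)
t=3: [407, 407, 407, 407, 407, 407, 407, 407]  (all equal)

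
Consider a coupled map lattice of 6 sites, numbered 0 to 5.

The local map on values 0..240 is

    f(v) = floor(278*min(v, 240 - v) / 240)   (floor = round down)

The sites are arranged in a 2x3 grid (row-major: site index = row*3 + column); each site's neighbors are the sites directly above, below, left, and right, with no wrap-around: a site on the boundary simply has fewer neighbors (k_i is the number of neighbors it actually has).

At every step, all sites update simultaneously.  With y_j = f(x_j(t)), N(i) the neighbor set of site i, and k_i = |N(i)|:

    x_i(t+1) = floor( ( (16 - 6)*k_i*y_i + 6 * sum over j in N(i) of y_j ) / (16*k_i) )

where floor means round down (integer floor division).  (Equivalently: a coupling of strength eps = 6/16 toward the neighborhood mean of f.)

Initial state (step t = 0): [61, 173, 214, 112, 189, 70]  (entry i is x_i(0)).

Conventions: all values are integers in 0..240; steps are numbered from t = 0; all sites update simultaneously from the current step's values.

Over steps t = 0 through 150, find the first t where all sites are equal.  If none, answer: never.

Simulating step by step:
t=0: [61, 173, 214, 112, 189, 70]  (not all equal)
t=1: [82, 68, 48, 104, 72, 67]  (not all equal)
t=2: [95, 77, 63, 108, 86, 74]  (not all equal)
t=3: [108, 90, 77, 117, 99, 85]  (not all equal)
t=4: [122, 106, 93, 129, 113, 99]  (not all equal)
t=5: [131, 122, 111, 129, 126, 115]  (not all equal)
t=6: [128, 133, 130, 128, 132, 131]  (not all equal)
t=7: [127, 124, 126, 128, 125, 126]  (not all equal)
t=8: [130, 133, 132, 129, 132, 132]  (not all equal)
t=9: [126, 124, 124, 127, 125, 125]  (not all equal)
t=10: [132, 133, 133, 130, 132, 133]  (not all equal)
t=11: [125, 123, 123, 126, 124, 123]  (not all equal)
t=12: [133, 134, 135, 132, 134, 134]  (not all equal)
t=13: [123, 122, 121, 124, 122, 121]  (not all equal)
t=14: [135, 136, 136, 134, 135, 136]  (not all equal)
t=15: [121, 120, 120, 121, 120, 120]  (not all equal)
t=16: [137, 138, 139, 137, 138, 139]  (not all equal)
t=17: [118, 117, 116, 118, 117, 116]  (not all equal)
t=18: [135, 135, 134, 135, 135, 134]  (not all equal)
t=19: [121, 121, 121, 121, 121, 121]  (all equal)

Answer: 19
Key observation: Synchronization is absorbing here: once all sites are equal they stay equal, and step 19 is the first all-equal step.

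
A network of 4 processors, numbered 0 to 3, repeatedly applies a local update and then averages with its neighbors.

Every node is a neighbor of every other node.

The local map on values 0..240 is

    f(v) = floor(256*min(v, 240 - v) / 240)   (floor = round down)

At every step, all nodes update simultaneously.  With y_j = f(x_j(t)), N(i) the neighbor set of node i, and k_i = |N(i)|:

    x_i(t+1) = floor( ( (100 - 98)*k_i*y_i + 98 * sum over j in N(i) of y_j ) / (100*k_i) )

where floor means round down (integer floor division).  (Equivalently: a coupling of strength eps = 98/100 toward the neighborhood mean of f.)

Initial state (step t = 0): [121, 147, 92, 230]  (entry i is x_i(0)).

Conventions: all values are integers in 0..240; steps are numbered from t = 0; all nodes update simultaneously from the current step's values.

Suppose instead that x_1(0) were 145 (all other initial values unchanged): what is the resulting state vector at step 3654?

Simulating step by step:
t=0: [121, 145, 92, 230]
t=1: [70, 78, 79, 106]
t=2: [92, 90, 89, 80]
t=3: [91, 92, 93, 95]
t=4: [99, 98, 98, 98]
t=5: [104, 104, 104, 104]
t=6: [110, 110, 110, 110]
t=7: [117, 117, 117, 117]
t=8: [124, 124, 124, 124]
t=9: [123, 123, 123, 123]
t=10: [124, 124, 124, 124]

Answer: [124, 124, 124, 124]
Key observation: The state at step 8, [124, 124, 124, 124], reappears at step 10: the system is in a cycle of period 2 from step 8 on.  Therefore the state at step 3654 equals the state at step 8 + ((3654 - 8) mod 2) = 8, which is [124, 124, 124, 124].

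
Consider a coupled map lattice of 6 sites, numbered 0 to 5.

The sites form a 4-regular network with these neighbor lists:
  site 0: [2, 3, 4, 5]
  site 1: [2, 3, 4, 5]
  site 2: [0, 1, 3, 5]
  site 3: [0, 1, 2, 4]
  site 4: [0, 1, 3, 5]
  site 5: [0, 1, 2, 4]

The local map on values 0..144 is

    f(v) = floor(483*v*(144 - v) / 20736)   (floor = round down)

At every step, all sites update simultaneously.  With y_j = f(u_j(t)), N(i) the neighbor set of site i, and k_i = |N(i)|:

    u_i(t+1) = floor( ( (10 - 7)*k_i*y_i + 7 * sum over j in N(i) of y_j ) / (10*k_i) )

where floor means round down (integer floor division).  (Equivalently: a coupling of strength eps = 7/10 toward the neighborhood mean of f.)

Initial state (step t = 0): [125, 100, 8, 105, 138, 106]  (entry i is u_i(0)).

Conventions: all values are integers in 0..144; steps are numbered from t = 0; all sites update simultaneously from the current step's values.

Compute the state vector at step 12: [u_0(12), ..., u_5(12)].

Answer: [120, 120, 120, 120, 120, 120]

Derivation:
t=0: [125, 100, 8, 105, 138, 106]
t=1: [57, 71, 67, 63, 66, 63]
t=2: [117, 119, 118, 118, 118, 118]
t=3: [71, 70, 71, 71, 71, 71]
t=4: [120, 120, 120, 120, 120, 120]
t=5: [67, 67, 67, 67, 67, 67]
t=6: [120, 120, 120, 120, 120, 120]
t=7: [67, 67, 67, 67, 67, 67]
t=8: [120, 120, 120, 120, 120, 120]
t=9: [67, 67, 67, 67, 67, 67]
t=10: [120, 120, 120, 120, 120, 120]
t=11: [67, 67, 67, 67, 67, 67]
t=12: [120, 120, 120, 120, 120, 120]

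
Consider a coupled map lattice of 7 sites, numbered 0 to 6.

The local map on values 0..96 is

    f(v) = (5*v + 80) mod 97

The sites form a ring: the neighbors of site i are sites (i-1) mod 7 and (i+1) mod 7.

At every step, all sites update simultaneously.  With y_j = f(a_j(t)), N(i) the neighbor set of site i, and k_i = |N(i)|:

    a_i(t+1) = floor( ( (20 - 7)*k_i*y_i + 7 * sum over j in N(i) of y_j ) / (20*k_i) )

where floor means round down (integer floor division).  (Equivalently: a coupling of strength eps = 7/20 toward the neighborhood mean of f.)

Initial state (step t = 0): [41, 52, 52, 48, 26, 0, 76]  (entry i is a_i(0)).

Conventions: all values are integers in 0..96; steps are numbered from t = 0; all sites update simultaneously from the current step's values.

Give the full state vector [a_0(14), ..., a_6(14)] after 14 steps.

Answer: [33, 64, 65, 42, 27, 38, 19]

Derivation:
t=0: [41, 52, 52, 48, 26, 0, 76]
t=1: [80, 56, 45, 30, 29, 67, 76]
t=2: [84, 63, 27, 31, 31, 35, 67]
t=3: [15, 10, 22, 37, 44, 51, 30]
t=4: [49, 47, 78, 64, 25, 36, 41]
t=5: [42, 35, 59, 24, 20, 60, 76]
t=6: [85, 71, 66, 33, 70, 84, 79]
t=7: [36, 37, 31, 44, 38, 32, 62]
t=8: [55, 64, 40, 26, 59, 43, 20]
t=9: [58, 34, 60, 40, 58, 31, 65]
t=10: [64, 65, 82, 85, 73, 43, 32]
t=11: [18, 14, 9, 23, 41, 20, 32]
t=12: [64, 52, 27, 21, 73, 77, 57]
t=13: [29, 37, 37, 70, 65, 72, 63]
t=14: [33, 64, 65, 42, 27, 38, 19]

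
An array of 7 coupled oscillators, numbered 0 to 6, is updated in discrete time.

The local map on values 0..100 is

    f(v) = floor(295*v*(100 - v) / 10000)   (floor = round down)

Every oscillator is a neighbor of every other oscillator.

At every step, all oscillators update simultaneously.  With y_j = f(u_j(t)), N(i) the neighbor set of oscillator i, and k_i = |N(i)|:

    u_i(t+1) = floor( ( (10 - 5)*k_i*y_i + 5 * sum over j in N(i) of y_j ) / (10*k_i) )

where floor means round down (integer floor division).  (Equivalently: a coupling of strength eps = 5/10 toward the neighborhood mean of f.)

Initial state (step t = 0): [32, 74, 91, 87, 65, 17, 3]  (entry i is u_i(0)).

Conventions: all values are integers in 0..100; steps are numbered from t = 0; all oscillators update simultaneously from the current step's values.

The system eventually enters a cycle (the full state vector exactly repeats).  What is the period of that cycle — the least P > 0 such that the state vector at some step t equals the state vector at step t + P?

Simulating step by step:
t=0: [32, 74, 91, 87, 65, 17, 3]
t=1: [51, 47, 34, 38, 52, 41, 27]
t=2: [70, 70, 67, 69, 70, 69, 64]
t=3: [62, 62, 63, 63, 62, 63, 64]
t=4: [68, 68, 68, 68, 68, 68, 67]
t=5: [64, 64, 64, 64, 64, 64, 64]
t=6: [67, 67, 67, 67, 67, 67, 67]
t=7: [65, 65, 65, 65, 65, 65, 65]
t=8: [67, 67, 67, 67, 67, 67, 67]

Answer: 2
Key observation: The state at step 6, [67, 67, 67, 67, 67, 67, 67], reappears at step 8 — and no state repeats earlier — so the cycle the system enters has period 2.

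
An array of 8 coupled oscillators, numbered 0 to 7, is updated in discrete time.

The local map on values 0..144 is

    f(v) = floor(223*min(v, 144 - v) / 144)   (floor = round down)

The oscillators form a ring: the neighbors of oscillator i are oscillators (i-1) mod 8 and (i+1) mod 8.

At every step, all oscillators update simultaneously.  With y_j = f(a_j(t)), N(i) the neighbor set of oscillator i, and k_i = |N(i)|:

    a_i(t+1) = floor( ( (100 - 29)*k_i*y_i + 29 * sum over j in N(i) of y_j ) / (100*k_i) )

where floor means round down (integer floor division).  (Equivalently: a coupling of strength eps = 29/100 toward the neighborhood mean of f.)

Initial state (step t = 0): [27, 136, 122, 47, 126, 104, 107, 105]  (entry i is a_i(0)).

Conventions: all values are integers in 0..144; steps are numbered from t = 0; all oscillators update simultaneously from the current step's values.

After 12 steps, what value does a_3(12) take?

Simulating step by step:
t=0: [27, 136, 122, 47, 126, 104, 107, 105]
t=1: [39, 19, 36, 59, 38, 55, 58, 56]
t=2: [59, 37, 56, 80, 66, 81, 87, 82]
t=3: [86, 66, 83, 97, 100, 96, 90, 94]
t=4: [89, 98, 91, 74, 69, 74, 80, 79]
t=5: [85, 74, 84, 103, 106, 106, 100, 97]
t=6: [90, 103, 90, 66, 58, 59, 67, 74]
t=7: [83, 68, 82, 97, 91, 92, 101, 103]
t=8: [91, 102, 93, 76, 80, 78, 67, 67]
t=9: [82, 69, 80, 100, 100, 101, 102, 99]
t=10: [93, 103, 95, 72, 67, 66, 65, 72]
t=11: [80, 66, 78, 104, 104, 101, 101, 104]
t=12: [93, 101, 96, 66, 61, 65, 65, 67]

Answer: a_3(12) = 66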